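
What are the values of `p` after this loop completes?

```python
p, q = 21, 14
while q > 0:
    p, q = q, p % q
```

GCD of 21 and 14
`p` takes the values: 21 → 14 → 7

Answer: 7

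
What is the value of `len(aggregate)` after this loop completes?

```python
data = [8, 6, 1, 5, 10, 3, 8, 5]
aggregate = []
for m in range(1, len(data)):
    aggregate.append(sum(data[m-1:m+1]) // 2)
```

Number of 2-element averages
`aggregate` takes the values: [] → [7] → [7, 3] → [7, 3, 3] → [7, 3, 3, 7] → [7, 3, 3, 7, 6] → [7, 3, 3, 7, 6, 5] → [7, 3, 3, 7, 6, 5, 6]
So `len(aggregate)` = 7

Answer: 7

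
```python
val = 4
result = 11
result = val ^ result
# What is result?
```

Trace:
`val = 4` → val = 4
`result = 11` → result = 11
`result = val ^ result` → result = 15
So result = 15

Answer: 15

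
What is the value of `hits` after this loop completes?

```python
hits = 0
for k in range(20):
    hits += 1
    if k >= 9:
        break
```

Loop breaks when k reaches 9, hits is 10
`hits` takes the values: 0 → 1 → 2 → 3 → 4 → 5 → 6 → 7 → 8 → 9 → 10

Answer: 10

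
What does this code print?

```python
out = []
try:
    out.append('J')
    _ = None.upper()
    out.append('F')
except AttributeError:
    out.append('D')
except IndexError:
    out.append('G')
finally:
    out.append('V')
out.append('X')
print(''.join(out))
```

Execution trace: 'J' (try body) → 'D' (except AttributeError) → 'V' (finally) → 'X' (after the try/except). Output: JDVX

Answer: JDVX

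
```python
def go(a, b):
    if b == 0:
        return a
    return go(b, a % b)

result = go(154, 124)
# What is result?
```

go(154, 124) -> go(124, 30) -> go(30, 4) -> go(4, 2) -> go(2, 0) -> 2

Answer: 2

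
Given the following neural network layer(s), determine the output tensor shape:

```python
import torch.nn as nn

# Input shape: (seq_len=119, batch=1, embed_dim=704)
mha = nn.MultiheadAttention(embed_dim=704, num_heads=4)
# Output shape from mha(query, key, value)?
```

Input: (119, 1, 704) -> Output: (119, 1, 704)

Answer: (119, 1, 704)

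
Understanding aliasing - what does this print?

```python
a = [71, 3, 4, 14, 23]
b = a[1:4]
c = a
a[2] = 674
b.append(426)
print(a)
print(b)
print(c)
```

Key concept: slice vs alias.
Step by step:
`a = [71, 3, 4, 14, 23]` → a = [71, 3, 4, 14, 23]
`b = a[1:4]` → b = [3, 4, 14]
`c = a` → c = [71, 3, 4, 14, 23] (same object as a)
`a[2] = 674` → a = [71, 3, 674, 14, 23] (same object as c); c = [71, 3, 674, 14, 23] (same object as a)
`b.append(426)` → b = [3, 4, 14, 426]
`print(a)` → prints [71, 3, 674, 14, 23]
`print(b)` → prints [3, 4, 14, 426]
`print(c)` → prints [71, 3, 674, 14, 23]

Answer:
[71, 3, 674, 14, 23]
[3, 4, 14, 426]
[71, 3, 674, 14, 23]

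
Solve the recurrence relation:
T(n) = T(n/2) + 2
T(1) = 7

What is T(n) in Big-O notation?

Each step divides n by 2 and adds 2. After log_2(n) steps we reach T(1)=7. So T(n) = 2·log_2(n) + 7 = O(log n).

Answer: O(log n)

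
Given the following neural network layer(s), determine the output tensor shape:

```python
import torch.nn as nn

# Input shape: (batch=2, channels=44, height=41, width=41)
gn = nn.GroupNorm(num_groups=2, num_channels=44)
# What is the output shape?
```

Input: (2, 44, 41, 41) -> Output: (2, 44, 41, 41)

Answer: (2, 44, 41, 41)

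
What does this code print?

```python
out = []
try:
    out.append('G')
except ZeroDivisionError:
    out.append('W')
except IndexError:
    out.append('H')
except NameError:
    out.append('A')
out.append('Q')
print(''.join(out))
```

Execution trace: 'G' (try body, no exception) → 'Q' (after the try/except). Output: GQ

Answer: GQ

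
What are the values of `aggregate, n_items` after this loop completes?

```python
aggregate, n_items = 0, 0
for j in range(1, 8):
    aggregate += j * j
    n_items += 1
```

Sum of squares and count
`aggregate, n_items` takes the values: (0, 0) → (1, 0) → (1, 1) → (5, 1) → (5, 2) → (14, 2) → (14, 3) → (30, 3) → (30, 4) → (55, 4) → (55, 5) → (91, 5) → (91, 6) → (140, 6) → (140, 7)

Answer: 140, 7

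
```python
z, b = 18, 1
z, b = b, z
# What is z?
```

Trace:
`z, b = 18, 1` → z = 18; b = 1
`z, b = b, z` → z = 1; b = 18
So z = 1

Answer: 1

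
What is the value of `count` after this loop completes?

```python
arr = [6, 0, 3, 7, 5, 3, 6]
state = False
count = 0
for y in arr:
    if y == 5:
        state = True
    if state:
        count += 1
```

Count elements after first 5 in [6, 0, 3, 7, 5, 3, 6]
`count` takes the values: 0 → 1 → 2 → 3

Answer: 3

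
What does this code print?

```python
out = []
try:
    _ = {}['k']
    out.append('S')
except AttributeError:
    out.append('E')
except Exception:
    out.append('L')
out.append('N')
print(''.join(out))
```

Execution trace: 'L' (except Exception) → 'N' (after the try/except). Output: LN

Answer: LN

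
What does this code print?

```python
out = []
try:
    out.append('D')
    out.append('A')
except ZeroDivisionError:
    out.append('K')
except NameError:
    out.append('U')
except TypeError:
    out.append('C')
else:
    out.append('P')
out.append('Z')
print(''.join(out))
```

Execution trace: 'D' (try body) → 'A' (try body, no exception) → 'P' (else) → 'Z' (after the try/except). Output: DAPZ

Answer: DAPZ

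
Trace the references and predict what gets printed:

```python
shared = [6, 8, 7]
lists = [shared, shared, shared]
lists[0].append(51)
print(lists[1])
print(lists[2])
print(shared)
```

Key concept: list of same reference.
Step by step:
`shared = [6, 8, 7]` → shared = [6, 8, 7]
`lists = [shared, shared, shared]` → lists = [[6, 8, 7], [6, 8, 7], [6, 8, 7]]
`lists[0].append(51)` → shared = [6, 8, 7, 51]; lists = [[6, 8, 7, 51], [6, 8, 7, 51], [6, 8, 7, 51]]
`print(lists[1])` → prints [6, 8, 7, 51]
`print(lists[2])` → prints [6, 8, 7, 51]
`print(shared)` → prints [6, 8, 7, 51]

Answer:
[6, 8, 7, 51]
[6, 8, 7, 51]
[6, 8, 7, 51]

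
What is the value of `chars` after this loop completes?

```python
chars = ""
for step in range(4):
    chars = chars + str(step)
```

Concatenate digits 0 to 3
`chars` takes the values: "" → "0" → "01" → "012" → "0123"

Answer: "0123"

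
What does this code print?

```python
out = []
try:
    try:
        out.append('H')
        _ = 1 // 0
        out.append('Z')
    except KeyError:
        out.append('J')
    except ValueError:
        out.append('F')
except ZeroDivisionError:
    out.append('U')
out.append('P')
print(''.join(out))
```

Execution trace: 'H' (try body) → 'U' (outer except ZeroDivisionError) → 'P' (after the try/except). Output: HUP

Answer: HUP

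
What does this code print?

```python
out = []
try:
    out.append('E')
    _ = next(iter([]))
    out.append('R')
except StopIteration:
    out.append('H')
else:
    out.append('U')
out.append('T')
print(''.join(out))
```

Execution trace: 'E' (try body) → 'H' (except StopIteration) → 'T' (after the try/except). Output: EHT

Answer: EHT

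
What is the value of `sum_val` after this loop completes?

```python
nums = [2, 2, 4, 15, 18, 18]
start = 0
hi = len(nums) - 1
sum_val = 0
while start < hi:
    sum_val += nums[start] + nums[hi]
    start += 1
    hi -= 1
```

Sum of pairs from ends
`sum_val` takes the values: 0 → 20 → 40 → 59

Answer: 59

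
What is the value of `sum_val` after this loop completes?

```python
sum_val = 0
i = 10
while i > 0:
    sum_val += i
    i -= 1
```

Sum 10 down to 1
`sum_val` takes the values: 0 → 10 → 19 → 27 → 34 → 40 → 45 → 49 → 52 → 54 → 55

Answer: 55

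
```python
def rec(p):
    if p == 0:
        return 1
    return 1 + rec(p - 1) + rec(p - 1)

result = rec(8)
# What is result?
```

rec(p) = 1 + 2·rec(p-1), rec(0)=1. Closed form: (1+1)·2^8 - 1 = 511.

Answer: 511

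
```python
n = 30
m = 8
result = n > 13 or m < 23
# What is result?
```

Trace:
`n = 30` → n = 30
`m = 8` → m = 8
`result = n > 13 or m < 23` → result = True
So result = True

Answer: True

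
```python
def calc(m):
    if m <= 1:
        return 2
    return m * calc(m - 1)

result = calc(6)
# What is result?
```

calc(6) = 6 * 5 * 4 * 3 * 2 * 2 = 1440

Answer: 1440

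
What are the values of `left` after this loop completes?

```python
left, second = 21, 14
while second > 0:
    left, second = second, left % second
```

GCD of 21 and 14
`left` takes the values: 21 → 14 → 7

Answer: 7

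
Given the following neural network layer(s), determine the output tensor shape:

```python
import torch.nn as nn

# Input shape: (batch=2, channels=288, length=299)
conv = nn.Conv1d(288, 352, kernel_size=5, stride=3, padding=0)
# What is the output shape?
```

Input: (2, 288, 299) -> Output: (2, 352, 99)

Answer: (2, 352, 99)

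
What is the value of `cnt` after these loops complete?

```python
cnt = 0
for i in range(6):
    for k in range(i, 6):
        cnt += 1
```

Upper triangle: 6 + 5 + ... + 1
`cnt` takes the values: 0 → 1 → 2 → 3 → 4 → 5 → 6 → 7 → 8 → 9 → 10 → 11 → 12 → 13 → 14 → 15 → 16 → 17 → 18 → 19 → 20 → 21

Answer: 21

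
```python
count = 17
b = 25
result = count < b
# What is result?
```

Trace:
`count = 17` → count = 17
`b = 25` → b = 25
`result = count < b` → result = True
So result = True

Answer: True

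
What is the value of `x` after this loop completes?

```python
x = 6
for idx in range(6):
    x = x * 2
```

Multiply by 2, 6 times: 6 * 2^6 = 384
`x` takes the values: 6 → 12 → 24 → 48 → 96 → 192 → 384

Answer: 384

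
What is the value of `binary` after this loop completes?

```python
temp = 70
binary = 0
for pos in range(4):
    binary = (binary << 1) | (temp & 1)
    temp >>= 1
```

Reverse lowest 4 bits of 70
`binary` takes the values: 0 → 1 → 3 → 6

Answer: 6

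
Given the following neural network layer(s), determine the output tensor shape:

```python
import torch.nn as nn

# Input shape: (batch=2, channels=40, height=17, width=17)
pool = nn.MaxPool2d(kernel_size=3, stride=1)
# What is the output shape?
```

Input: (2, 40, 17, 17) -> Output: (2, 40, 15, 15)

Answer: (2, 40, 15, 15)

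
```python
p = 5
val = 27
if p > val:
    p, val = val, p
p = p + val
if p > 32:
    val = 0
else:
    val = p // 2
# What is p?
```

Trace:
`p = 5` → p = 5
`val = 27` → val = 27
`if p > val: ...` → p > val is False → no variable changes
`p = p + val` → p = 32
`if p > 32: ...` → p > 32 is False, take else branch → val = 16
So p = 32

Answer: 32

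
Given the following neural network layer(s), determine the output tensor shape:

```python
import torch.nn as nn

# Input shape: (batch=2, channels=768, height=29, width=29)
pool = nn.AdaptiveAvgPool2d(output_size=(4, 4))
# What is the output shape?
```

Input: (2, 768, 29, 29) -> Output: (2, 768, 4, 4)

Answer: (2, 768, 4, 4)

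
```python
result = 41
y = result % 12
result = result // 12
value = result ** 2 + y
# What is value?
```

Trace:
`result = 41` → result = 41
`y = result % 12` → y = 5
`result = result // 12` → result = 3
`value = result ** 2 + y` → value = 14
So value = 14

Answer: 14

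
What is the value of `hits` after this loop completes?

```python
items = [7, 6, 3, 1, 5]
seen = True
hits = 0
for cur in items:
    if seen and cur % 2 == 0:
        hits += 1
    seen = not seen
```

Count even values at even positions
`hits` takes the values: 0

Answer: 0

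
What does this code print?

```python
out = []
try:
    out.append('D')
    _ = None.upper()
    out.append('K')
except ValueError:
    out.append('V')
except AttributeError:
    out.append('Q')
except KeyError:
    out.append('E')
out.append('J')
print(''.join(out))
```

Execution trace: 'D' (try body) → 'Q' (except AttributeError) → 'J' (after the try/except). Output: DQJ

Answer: DQJ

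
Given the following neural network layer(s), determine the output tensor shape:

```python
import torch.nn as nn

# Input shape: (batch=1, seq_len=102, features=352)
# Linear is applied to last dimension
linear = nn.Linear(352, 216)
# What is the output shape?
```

Input: (1, 102, 352) -> Output: (1, 102, 216)

Answer: (1, 102, 216)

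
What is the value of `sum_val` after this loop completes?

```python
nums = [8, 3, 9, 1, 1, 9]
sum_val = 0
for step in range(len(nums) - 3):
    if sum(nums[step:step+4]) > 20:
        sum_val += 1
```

Count windows with sum > 20
`sum_val` takes the values: 0 → 1

Answer: 1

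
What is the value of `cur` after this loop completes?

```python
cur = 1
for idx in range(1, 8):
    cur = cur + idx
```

Start at 1, add 1 through 7
`cur` takes the values: 1 → 2 → 4 → 7 → 11 → 16 → 22 → 29

Answer: 29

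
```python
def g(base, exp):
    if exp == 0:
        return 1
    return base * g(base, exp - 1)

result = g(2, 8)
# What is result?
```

g(2, 8) = 2 * 2 * 2 * 2 * 2 * 2 * 2 * 2 = 256

Answer: 256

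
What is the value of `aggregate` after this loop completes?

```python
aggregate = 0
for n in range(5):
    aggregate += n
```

Sum of 0 to 4 = 10
`aggregate` takes the values: 0 → 1 → 3 → 6 → 10

Answer: 10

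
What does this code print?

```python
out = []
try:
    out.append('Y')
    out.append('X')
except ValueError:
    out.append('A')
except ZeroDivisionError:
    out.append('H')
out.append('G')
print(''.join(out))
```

Execution trace: 'Y' (try body) → 'X' (try body, no exception) → 'G' (after the try/except). Output: YXG

Answer: YXG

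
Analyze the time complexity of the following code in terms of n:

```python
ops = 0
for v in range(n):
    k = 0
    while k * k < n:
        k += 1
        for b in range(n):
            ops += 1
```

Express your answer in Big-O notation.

Each loop level contributes: n × √n × n. Multiplying the contributions gives O(n^2√n).

Answer: O(n^2√n)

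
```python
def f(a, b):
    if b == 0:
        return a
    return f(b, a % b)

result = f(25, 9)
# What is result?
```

f(25, 9) -> f(9, 7) -> f(7, 2) -> f(2, 1) -> f(1, 0) -> 1

Answer: 1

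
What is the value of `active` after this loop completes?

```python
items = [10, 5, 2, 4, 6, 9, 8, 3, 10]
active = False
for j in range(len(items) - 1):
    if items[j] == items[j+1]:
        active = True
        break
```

Check consecutive duplicates in [10, 5, 2, 4, 6, 9, 8, 3, 10]
`active` takes the values: False

Answer: False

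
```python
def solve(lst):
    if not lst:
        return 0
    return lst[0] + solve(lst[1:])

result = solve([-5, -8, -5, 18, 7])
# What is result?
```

(-5) + (-8) + (-5) + 18 + 7 + 0 = 7

Answer: 7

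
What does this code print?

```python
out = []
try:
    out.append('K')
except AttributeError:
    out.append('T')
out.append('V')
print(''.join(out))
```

Execution trace: 'K' (try body, no exception) → 'V' (after the try/except). Output: KV

Answer: KV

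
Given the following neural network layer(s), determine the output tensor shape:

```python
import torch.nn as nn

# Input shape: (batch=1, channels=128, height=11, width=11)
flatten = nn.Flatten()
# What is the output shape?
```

Input: (1, 128, 11, 11) -> Output: (1, 15488)

Answer: (1, 15488)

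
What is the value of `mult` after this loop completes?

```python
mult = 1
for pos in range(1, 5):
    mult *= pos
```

4! = 24
`mult` takes the values: 1 → 2 → 6 → 24

Answer: 24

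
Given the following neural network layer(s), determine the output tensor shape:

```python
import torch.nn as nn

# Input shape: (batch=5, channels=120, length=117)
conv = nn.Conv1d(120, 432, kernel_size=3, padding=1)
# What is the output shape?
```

Input: (5, 120, 117) -> Output: (5, 432, 117)

Answer: (5, 432, 117)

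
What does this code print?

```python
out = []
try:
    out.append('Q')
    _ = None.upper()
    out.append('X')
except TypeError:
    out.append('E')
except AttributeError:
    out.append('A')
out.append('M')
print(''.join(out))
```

Execution trace: 'Q' (try body) → 'A' (except AttributeError) → 'M' (after the try/except). Output: QAM

Answer: QAM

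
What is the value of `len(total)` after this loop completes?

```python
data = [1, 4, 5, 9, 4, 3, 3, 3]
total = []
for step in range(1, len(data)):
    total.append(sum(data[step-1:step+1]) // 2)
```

Number of 2-element averages
`total` takes the values: [] → [2] → [2, 4] → [2, 4, 7] → [2, 4, 7, 6] → [2, 4, 7, 6, 3] → [2, 4, 7, 6, 3, 3] → [2, 4, 7, 6, 3, 3, 3]
So `len(total)` = 7

Answer: 7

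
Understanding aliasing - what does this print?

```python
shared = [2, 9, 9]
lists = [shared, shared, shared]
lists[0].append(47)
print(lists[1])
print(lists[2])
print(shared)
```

Key concept: list of same reference.
Step by step:
`shared = [2, 9, 9]` → shared = [2, 9, 9]
`lists = [shared, shared, shared]` → lists = [[2, 9, 9], [2, 9, 9], [2, 9, 9]]
`lists[0].append(47)` → shared = [2, 9, 9, 47]; lists = [[2, 9, 9, 47], [2, 9, 9, 47], [2, 9, 9, 47]]
`print(lists[1])` → prints [2, 9, 9, 47]
`print(lists[2])` → prints [2, 9, 9, 47]
`print(shared)` → prints [2, 9, 9, 47]

Answer:
[2, 9, 9, 47]
[2, 9, 9, 47]
[2, 9, 9, 47]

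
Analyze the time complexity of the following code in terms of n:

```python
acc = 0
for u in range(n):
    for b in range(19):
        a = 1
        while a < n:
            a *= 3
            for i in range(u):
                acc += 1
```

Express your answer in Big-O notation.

Each loop level contributes: n × 1 × log n × n. Multiplying the contributions gives O(n^2 log n).

Answer: O(n^2 log n)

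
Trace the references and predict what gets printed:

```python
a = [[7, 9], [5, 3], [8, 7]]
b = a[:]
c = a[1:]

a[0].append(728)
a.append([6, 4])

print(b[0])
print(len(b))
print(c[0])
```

Key concept: slice with nested mutation.
Step by step:
`a = [[7, 9], [5, 3], [8, 7]]` → a = [[7, 9], [5, 3], [8, 7]]
`b = a[:]` → b = [[7, 9], [5, 3], [8, 7]]
`c = a[1:]` → c = [[5, 3], [8, 7]]
`a[0].append(728)` → a = [[7, 9, 728], [5, 3], [8, 7]]; b = [[7, 9, 728], [5, 3], [8, 7]]
`a.append([6, 4])` → a = [[7, 9, 728], [5, 3], [8, 7], [6, 4]]
`print(b[0])` → prints [7, 9, 728]
`print(len(b))` → prints 3
`print(c[0])` → prints [5, 3]

Answer:
[7, 9, 728]
3
[5, 3]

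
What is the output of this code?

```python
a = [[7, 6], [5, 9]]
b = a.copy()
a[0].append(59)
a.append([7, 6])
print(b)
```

Key concept: shallow copy with nested lists.
Step by step:
`a = [[7, 6], [5, 9]]` → a = [[7, 6], [5, 9]]
`b = a.copy()` → b = [[7, 6], [5, 9]]
`a[0].append(59)` → a = [[7, 6, 59], [5, 9]]; b = [[7, 6, 59], [5, 9]]
`a.append([7, 6])` → a = [[7, 6, 59], [5, 9], [7, 6]]
`print(b)` → prints [[7, 6, 59], [5, 9]]

Answer: [[7, 6, 59], [5, 9]]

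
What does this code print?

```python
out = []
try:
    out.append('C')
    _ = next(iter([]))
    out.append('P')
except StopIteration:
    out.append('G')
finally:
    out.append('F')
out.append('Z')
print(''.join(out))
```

Execution trace: 'C' (try body) → 'G' (except StopIteration) → 'F' (finally) → 'Z' (after the try/except). Output: CGFZ

Answer: CGFZ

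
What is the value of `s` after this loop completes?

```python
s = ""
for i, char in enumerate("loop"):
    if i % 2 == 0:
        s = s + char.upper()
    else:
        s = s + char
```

Uppercase even positions in 'loop'
`s` takes the values: "" → "L" → "Lo" → "LoO" → "LoOp"

Answer: "LoOp"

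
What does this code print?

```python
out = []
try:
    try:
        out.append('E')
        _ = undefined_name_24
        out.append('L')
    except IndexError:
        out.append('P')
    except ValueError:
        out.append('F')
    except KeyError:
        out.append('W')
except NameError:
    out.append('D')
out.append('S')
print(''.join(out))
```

Execution trace: 'E' (try body) → 'D' (outer except NameError) → 'S' (after the try/except). Output: EDS

Answer: EDS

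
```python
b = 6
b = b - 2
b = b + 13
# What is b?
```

Trace:
`b = 6` → b = 6
`b = b - 2` → b = 4
`b = b + 13` → b = 17
So b = 17

Answer: 17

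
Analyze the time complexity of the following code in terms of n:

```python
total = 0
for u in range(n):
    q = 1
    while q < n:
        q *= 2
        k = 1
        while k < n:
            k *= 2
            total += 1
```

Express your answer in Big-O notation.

Each loop level contributes: n × log n × log n. Multiplying the contributions gives O(n log² n).

Answer: O(n log² n)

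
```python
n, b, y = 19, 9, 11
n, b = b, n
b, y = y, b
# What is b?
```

Trace:
`n, b, y = 19, 9, 11` → n = 19; b = 9; y = 11
`n, b = b, n` → n = 9; b = 19
`b, y = y, b` → b = 11; y = 19
So b = 11

Answer: 11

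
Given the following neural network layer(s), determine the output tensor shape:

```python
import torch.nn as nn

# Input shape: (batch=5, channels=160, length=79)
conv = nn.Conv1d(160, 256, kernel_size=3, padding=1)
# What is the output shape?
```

Input: (5, 160, 79) -> Output: (5, 256, 79)

Answer: (5, 256, 79)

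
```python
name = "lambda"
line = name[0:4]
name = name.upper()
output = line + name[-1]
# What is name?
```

Trace:
`name = "lambda"` → name = 'lambda'
`line = name[0:4]` → line = 'lamb'
`name = name.upper()` → name = 'LAMBDA'
`output = line + name[-1]` → output = 'lambA'
So name = 'LAMBDA'

Answer: 'LAMBDA'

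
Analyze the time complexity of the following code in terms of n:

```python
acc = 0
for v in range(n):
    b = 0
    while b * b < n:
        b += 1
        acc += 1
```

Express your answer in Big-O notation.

Each loop level contributes: n × √n. Multiplying the contributions gives O(n√n).

Answer: O(n√n)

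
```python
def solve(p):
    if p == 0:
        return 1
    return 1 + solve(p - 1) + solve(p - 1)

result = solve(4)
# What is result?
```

solve(p) = 1 + 2·solve(p-1), solve(0)=1. Closed form: (1+1)·2^4 - 1 = 31.

Answer: 31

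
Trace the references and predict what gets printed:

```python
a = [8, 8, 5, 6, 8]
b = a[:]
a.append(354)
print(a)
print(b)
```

Key concept: slice [:] creates copy.
Step by step:
`a = [8, 8, 5, 6, 8]` → a = [8, 8, 5, 6, 8]
`b = a[:]` → b = [8, 8, 5, 6, 8]
`a.append(354)` → a = [8, 8, 5, 6, 8, 354]
`print(a)` → prints [8, 8, 5, 6, 8, 354]
`print(b)` → prints [8, 8, 5, 6, 8]

Answer:
[8, 8, 5, 6, 8, 354]
[8, 8, 5, 6, 8]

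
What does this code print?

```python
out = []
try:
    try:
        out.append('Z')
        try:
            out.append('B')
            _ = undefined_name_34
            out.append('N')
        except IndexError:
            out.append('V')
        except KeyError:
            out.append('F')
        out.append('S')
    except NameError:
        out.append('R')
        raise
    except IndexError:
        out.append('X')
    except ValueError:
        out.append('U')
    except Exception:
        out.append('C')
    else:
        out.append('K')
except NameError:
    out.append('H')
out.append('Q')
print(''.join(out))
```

Execution trace: 'Z' (try body) → 'B' (inner try body) → 'R' (except NameError) → 'H' (outer except NameError) → 'Q' (after the try/except). Output: ZBRHQ

Answer: ZBRHQ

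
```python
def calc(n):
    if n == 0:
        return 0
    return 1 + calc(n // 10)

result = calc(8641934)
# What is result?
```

Count of digits of 8641934: 7

Answer: 7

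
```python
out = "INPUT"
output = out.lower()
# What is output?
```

Trace:
`out = "INPUT"` → out = 'INPUT'
`output = out.lower()` → output = 'input'
So output = 'input'

Answer: 'input'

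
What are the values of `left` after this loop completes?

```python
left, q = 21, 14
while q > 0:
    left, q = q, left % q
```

GCD of 21 and 14
`left` takes the values: 21 → 14 → 7

Answer: 7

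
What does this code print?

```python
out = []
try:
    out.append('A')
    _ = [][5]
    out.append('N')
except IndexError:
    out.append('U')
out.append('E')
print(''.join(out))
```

Execution trace: 'A' (try body) → 'U' (except IndexError) → 'E' (after the try/except). Output: AUE

Answer: AUE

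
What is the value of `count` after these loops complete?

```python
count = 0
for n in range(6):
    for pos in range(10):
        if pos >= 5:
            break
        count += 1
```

Inner breaks at 5, outer runs 6 times
`count` takes the values: 0 → 1 → 2 → 3 → 4 → 5 → 6 → 7 → 8 → 9 → 10 → 11 → 12 → 13 → 14 → 15 → 16 → 17 → 18 → 19 → 20 → 21 → 22 → 23 → 24 → 25 → 26 → 27 → 28 → 29 → 30

Answer: 30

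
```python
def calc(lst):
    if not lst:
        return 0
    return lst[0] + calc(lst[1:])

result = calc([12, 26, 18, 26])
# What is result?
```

12 + 26 + 18 + 26 + 0 = 82

Answer: 82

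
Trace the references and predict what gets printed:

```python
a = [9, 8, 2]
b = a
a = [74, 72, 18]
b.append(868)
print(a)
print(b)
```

Key concept: rebinding vs mutation: a is rebound to a new list, b still points at the original.
Step by step:
`a = [9, 8, 2]` → a = [9, 8, 2]
`b = a` → b = [9, 8, 2] (same object as a)
`a = [74, 72, 18]` → a = [74, 72, 18]
`b.append(868)` → b = [9, 8, 2, 868]
`print(a)` → prints [74, 72, 18]
`print(b)` → prints [9, 8, 2, 868]

Answer:
[74, 72, 18]
[9, 8, 2, 868]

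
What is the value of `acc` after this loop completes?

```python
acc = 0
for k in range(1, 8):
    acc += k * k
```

Sum of squares 1² to 7² = 140
`acc` takes the values: 0 → 1 → 5 → 14 → 30 → 55 → 91 → 140

Answer: 140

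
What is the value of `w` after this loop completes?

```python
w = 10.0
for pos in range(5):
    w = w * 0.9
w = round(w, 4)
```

Exponential decay: 10.0 * 0.9^5
`w` takes the values: 10.0 → 9.0 → 8.1 → 7.29 → 6.561 → 5.9049

Answer: 5.9049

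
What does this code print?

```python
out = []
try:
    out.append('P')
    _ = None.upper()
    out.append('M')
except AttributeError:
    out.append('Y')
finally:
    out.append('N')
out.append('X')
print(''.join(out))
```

Execution trace: 'P' (try body) → 'Y' (except AttributeError) → 'N' (finally) → 'X' (after the try/except). Output: PYNX

Answer: PYNX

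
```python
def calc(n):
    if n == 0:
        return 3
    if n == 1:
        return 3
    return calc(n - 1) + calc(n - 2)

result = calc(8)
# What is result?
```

Build up from base cases: calc(0)=3, calc(1)=3, calc(2)=6, calc(3)=9, calc(4)=15, calc(5)=24, calc(6)=39, ..., calc(8)=102

Answer: 102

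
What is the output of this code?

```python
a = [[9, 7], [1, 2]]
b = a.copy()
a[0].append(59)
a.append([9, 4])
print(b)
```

Key concept: shallow copy with nested lists.
Step by step:
`a = [[9, 7], [1, 2]]` → a = [[9, 7], [1, 2]]
`b = a.copy()` → b = [[9, 7], [1, 2]]
`a[0].append(59)` → a = [[9, 7, 59], [1, 2]]; b = [[9, 7, 59], [1, 2]]
`a.append([9, 4])` → a = [[9, 7, 59], [1, 2], [9, 4]]
`print(b)` → prints [[9, 7, 59], [1, 2]]

Answer: [[9, 7, 59], [1, 2]]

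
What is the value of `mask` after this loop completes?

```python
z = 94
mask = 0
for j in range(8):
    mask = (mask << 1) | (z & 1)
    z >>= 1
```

Reverse lowest 8 bits of 94
`mask` takes the values: 0 → 1 → 3 → 7 → 15 → 30 → 61 → 122

Answer: 122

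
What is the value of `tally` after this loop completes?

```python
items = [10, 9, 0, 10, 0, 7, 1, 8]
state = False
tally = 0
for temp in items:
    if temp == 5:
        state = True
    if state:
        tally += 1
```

Count elements after first 5 in [10, 9, 0, 10, 0, 7, 1, 8]
`tally` takes the values: 0

Answer: 0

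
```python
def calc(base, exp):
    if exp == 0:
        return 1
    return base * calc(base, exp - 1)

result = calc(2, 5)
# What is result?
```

calc(2, 5) = 2 * 2 * 2 * 2 * 2 = 32

Answer: 32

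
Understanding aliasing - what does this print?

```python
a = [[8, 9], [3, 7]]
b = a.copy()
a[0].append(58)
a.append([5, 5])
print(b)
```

Key concept: shallow copy with nested lists.
Step by step:
`a = [[8, 9], [3, 7]]` → a = [[8, 9], [3, 7]]
`b = a.copy()` → b = [[8, 9], [3, 7]]
`a[0].append(58)` → a = [[8, 9, 58], [3, 7]]; b = [[8, 9, 58], [3, 7]]
`a.append([5, 5])` → a = [[8, 9, 58], [3, 7], [5, 5]]
`print(b)` → prints [[8, 9, 58], [3, 7]]

Answer: [[8, 9, 58], [3, 7]]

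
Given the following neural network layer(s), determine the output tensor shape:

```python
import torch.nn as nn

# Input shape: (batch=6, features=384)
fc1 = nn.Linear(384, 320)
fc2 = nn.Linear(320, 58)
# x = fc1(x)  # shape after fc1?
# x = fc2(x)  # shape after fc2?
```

Input: (6, 384) -> after fc1: (6, 320) -> Output: (6, 58)

Answer: (6, 58)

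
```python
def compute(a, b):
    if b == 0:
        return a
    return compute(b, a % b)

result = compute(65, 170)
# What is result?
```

compute(65, 170) -> compute(170, 65) -> compute(65, 40) -> compute(40, 25) -> compute(25, 15) -> compute(15, 10) -> compute(10, 5) -> compute(5, 0) -> 5

Answer: 5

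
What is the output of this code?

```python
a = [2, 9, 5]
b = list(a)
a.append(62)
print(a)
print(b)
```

Key concept: list() constructor creates copy.
Step by step:
`a = [2, 9, 5]` → a = [2, 9, 5]
`b = list(a)` → b = [2, 9, 5]
`a.append(62)` → a = [2, 9, 5, 62]
`print(a)` → prints [2, 9, 5, 62]
`print(b)` → prints [2, 9, 5]

Answer:
[2, 9, 5, 62]
[2, 9, 5]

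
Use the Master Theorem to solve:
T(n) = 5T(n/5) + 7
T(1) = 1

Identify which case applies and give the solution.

a=5, b=5, f(n)=7. log_5(5) = 1. Since c=0 < 1, Case 1 applies: T(n) = Θ(n^log_b(a)) = O(n).

Answer: O(n) - Case 1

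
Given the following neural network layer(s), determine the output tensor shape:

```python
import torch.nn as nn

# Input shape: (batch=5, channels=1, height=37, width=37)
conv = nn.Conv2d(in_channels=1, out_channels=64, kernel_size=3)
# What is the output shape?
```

Input: (5, 1, 37, 37) -> Output: (5, 64, 35, 35)

Answer: (5, 64, 35, 35)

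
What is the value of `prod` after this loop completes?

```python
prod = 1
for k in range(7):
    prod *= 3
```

3^7 = 2187
`prod` takes the values: 1 → 3 → 9 → 27 → 81 → 243 → 729 → 2187

Answer: 2187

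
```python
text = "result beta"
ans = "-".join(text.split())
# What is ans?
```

Trace:
`text = "result beta"` → text = 'result beta'
`ans = "-".join(text.split())` → ans = 'result-beta'
So ans = 'result-beta'

Answer: 'result-beta'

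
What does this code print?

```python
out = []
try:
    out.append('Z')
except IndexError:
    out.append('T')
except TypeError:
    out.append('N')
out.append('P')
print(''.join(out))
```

Execution trace: 'Z' (try body, no exception) → 'P' (after the try/except). Output: ZP

Answer: ZP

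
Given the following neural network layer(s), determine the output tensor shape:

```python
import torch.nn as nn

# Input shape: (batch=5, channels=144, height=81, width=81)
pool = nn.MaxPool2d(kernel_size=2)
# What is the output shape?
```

Input: (5, 144, 81, 81) -> Output: (5, 144, 40, 40)

Answer: (5, 144, 40, 40)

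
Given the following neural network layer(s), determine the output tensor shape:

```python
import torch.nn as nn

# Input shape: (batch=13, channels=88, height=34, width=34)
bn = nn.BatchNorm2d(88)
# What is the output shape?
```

Input: (13, 88, 34, 34) -> Output: (13, 88, 34, 34)

Answer: (13, 88, 34, 34)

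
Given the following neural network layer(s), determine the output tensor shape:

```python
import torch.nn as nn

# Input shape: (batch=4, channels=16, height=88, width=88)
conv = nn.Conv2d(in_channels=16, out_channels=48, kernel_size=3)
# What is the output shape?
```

Input: (4, 16, 88, 88) -> Output: (4, 48, 86, 86)

Answer: (4, 48, 86, 86)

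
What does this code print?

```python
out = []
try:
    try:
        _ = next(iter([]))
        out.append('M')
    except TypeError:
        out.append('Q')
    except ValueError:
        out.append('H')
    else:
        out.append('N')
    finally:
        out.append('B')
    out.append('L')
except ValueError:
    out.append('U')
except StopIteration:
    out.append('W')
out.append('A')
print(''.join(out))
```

Execution trace: 'B' (inner finally) → 'W' (except StopIteration) → 'A' (after the try/except). Output: BWA

Answer: BWA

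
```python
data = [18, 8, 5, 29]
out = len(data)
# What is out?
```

Trace:
`data = [18, 8, 5, 29]` → data = [18, 8, 5, 29]
`out = len(data)` → out = 4
So out = 4

Answer: 4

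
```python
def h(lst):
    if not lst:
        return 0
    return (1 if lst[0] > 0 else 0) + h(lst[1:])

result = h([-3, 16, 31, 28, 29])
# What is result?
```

Count of positive elements in [-3, 16, 31, 28, 29] = 4

Answer: 4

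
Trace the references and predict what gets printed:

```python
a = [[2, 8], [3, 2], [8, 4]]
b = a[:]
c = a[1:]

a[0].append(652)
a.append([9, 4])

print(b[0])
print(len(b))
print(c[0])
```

Key concept: slice with nested mutation.
Step by step:
`a = [[2, 8], [3, 2], [8, 4]]` → a = [[2, 8], [3, 2], [8, 4]]
`b = a[:]` → b = [[2, 8], [3, 2], [8, 4]]
`c = a[1:]` → c = [[3, 2], [8, 4]]
`a[0].append(652)` → a = [[2, 8, 652], [3, 2], [8, 4]]; b = [[2, 8, 652], [3, 2], [8, 4]]
`a.append([9, 4])` → a = [[2, 8, 652], [3, 2], [8, 4], [9, 4]]
`print(b[0])` → prints [2, 8, 652]
`print(len(b))` → prints 3
`print(c[0])` → prints [3, 2]

Answer:
[2, 8, 652]
3
[3, 2]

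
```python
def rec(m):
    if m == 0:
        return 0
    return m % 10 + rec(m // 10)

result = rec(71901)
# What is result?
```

Sum of digits of 71901: 1 + 0 + 9 + 1 + 7 = 18

Answer: 18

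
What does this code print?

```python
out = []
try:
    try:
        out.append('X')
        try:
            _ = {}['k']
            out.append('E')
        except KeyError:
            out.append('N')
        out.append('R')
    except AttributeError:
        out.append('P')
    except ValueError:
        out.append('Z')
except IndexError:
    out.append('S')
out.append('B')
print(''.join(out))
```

Execution trace: 'X' (try body) → 'N' (inner except KeyError) → 'R' (try body, no exception) → 'B' (after the try/except). Output: XNRB

Answer: XNRB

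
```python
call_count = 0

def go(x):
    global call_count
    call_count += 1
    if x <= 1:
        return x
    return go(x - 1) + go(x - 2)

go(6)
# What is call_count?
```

Calls(x) = 1 + Calls(x-1) + Calls(x-2); Calls(0)=Calls(1)=1. For x=6 this gives 25.

Answer: 25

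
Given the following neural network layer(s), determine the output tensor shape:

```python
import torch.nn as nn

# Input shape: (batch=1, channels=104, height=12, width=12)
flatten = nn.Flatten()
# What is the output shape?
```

Input: (1, 104, 12, 12) -> Output: (1, 14976)

Answer: (1, 14976)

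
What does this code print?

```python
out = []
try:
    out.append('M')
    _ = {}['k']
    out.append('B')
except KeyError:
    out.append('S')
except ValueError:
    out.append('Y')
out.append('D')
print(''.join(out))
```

Execution trace: 'M' (try body) → 'S' (except KeyError) → 'D' (after the try/except). Output: MSD

Answer: MSD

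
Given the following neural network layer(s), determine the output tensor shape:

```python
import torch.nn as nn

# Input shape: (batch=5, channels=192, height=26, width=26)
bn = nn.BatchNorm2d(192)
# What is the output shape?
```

Input: (5, 192, 26, 26) -> Output: (5, 192, 26, 26)

Answer: (5, 192, 26, 26)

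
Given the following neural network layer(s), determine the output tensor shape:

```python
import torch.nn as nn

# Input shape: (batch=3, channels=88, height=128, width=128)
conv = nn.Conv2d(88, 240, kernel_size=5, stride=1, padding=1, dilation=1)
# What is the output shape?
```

Input: (3, 88, 128, 128) -> Output: (3, 240, 126, 126)

Answer: (3, 240, 126, 126)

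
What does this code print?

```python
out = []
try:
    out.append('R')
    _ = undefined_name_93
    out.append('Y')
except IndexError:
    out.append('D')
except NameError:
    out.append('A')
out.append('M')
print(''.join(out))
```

Execution trace: 'R' (try body) → 'A' (except NameError) → 'M' (after the try/except). Output: RAM

Answer: RAM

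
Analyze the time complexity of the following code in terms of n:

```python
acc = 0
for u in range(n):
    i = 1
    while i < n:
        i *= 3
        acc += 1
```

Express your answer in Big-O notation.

Each loop level contributes: n × log n. Multiplying the contributions gives O(n log n).

Answer: O(n log n)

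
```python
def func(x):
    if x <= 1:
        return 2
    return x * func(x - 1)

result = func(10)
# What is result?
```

func(10) = 10 * 9 * 8 * 7 * 6 * 5 * 4 * 3 * 2 * 2 = 7257600

Answer: 7257600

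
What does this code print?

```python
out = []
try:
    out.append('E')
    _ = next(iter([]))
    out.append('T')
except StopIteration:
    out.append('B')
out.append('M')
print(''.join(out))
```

Execution trace: 'E' (try body) → 'B' (except StopIteration) → 'M' (after the try/except). Output: EBM

Answer: EBM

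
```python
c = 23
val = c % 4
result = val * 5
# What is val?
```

Trace:
`c = 23` → c = 23
`val = c % 4` → val = 3
`result = val * 5` → result = 15
So val = 3

Answer: 3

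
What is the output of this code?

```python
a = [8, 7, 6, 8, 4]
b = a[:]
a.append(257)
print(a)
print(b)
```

Key concept: slice [:] creates copy.
Step by step:
`a = [8, 7, 6, 8, 4]` → a = [8, 7, 6, 8, 4]
`b = a[:]` → b = [8, 7, 6, 8, 4]
`a.append(257)` → a = [8, 7, 6, 8, 4, 257]
`print(a)` → prints [8, 7, 6, 8, 4, 257]
`print(b)` → prints [8, 7, 6, 8, 4]

Answer:
[8, 7, 6, 8, 4, 257]
[8, 7, 6, 8, 4]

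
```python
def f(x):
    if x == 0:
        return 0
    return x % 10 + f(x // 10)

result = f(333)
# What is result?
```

Sum of digits of 333: 3 + 3 + 3 = 9

Answer: 9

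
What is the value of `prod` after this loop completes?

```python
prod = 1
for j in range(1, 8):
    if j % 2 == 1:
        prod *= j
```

Product of odd numbers 1 to 7
`prod` takes the values: 1 → 3 → 15 → 105

Answer: 105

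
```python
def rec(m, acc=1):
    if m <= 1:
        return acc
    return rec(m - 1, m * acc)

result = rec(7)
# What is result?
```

Accumulator trace (n, acc): (7, 1) -> (6, 7) -> (5, 42) -> (4, 210) -> (3, 840) -> (2, 2520) -> (1, 5040) -> return 5040

Answer: 5040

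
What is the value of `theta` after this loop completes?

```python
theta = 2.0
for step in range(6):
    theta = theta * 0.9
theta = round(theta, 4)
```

Exponential decay: 2.0 * 0.9^6
`theta` takes the values: 2.0 → 1.8 → 1.62 → 1.458 → 1.3122 → 1.18098 → 1.062882 → 1.0629

Answer: 1.0629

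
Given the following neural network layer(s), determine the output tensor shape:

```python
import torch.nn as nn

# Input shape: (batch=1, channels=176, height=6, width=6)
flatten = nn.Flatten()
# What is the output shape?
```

Input: (1, 176, 6, 6) -> Output: (1, 6336)

Answer: (1, 6336)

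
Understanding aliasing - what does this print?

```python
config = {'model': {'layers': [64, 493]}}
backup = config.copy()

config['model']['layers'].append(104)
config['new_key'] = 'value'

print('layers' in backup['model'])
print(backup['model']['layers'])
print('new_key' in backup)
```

Key concept: shallow copy gotcha with nested dict.
Step by step:
`config = {'model': {'layers': [64, 493]}}` → config = {'model': {'layers': [64, 493]}}
`backup = config.copy()` → backup = {'model': {'layers': [64, 493]}}
`config['model']['layers'].append(104)` → config = {'model': {'layers': [64, 493, 104]}}; backup = {'model': {'layers': [64, 493, 104]}}
`config['new_key'] = 'value'` → config = {'model': {'layers': [64, 493, 104]}, 'new_key': 'value'}
`print('layers' in backup['model'])` → prints True
`print(backup['model']['layers'])` → prints [64, 493, 104]
`print('new_key' in backup)` → prints False

Answer:
True
[64, 493, 104]
False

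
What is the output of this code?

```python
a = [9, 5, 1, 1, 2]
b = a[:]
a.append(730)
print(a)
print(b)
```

Key concept: slice [:] creates copy.
Step by step:
`a = [9, 5, 1, 1, 2]` → a = [9, 5, 1, 1, 2]
`b = a[:]` → b = [9, 5, 1, 1, 2]
`a.append(730)` → a = [9, 5, 1, 1, 2, 730]
`print(a)` → prints [9, 5, 1, 1, 2, 730]
`print(b)` → prints [9, 5, 1, 1, 2]

Answer:
[9, 5, 1, 1, 2, 730]
[9, 5, 1, 1, 2]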